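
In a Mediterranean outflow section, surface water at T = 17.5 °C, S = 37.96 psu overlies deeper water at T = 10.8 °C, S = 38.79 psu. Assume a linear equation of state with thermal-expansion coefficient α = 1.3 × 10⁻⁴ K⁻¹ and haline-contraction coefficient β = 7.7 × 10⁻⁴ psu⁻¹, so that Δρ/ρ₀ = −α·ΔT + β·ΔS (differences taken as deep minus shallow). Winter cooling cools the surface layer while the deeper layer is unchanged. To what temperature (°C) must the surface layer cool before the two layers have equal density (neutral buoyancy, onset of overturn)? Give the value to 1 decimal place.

5.9 °C

Neutral buoyancy requires Δρ = 0, i.e. −α(T_deep − T_surf′) + β(S_deep − S_surf) = 0.
T_surf′ = T_deep − (β/α)·ΔS = 10.8 − (7.7 × 10⁻⁴/1.3 × 10⁻⁴)·(+0.83) = 5.884 °C.
Cooling required: 17.5 − (5.884) = 11.616 °C.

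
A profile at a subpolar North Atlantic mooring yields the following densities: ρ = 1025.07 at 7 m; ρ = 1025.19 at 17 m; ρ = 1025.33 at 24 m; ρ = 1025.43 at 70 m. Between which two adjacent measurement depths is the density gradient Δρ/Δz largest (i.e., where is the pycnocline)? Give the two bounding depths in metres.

Compute the density gradient over each adjacent pair:
  7–17 m: Δρ/Δz = 0.12/10 = 0.012 kg m⁻⁴
  17–24 m: Δρ/Δz = 0.14/7 = 0.020 kg m⁻⁴
  24–70 m: Δρ/Δz = 0.10/46 = 2.2 × 10⁻³ kg m⁻⁴
The largest gradient is in the 17–24 m interval — the pycnocline.

17–24 m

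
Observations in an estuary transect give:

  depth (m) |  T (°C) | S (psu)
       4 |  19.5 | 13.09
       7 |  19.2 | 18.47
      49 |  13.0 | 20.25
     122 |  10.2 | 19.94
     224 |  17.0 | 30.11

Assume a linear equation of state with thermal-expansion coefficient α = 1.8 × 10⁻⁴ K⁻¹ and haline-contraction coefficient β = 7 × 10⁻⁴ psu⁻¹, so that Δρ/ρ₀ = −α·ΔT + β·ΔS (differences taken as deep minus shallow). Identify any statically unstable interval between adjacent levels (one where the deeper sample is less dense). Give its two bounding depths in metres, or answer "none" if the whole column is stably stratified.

none

Evaluate Δρ/ρ₀ = −αΔT + βΔS across each adjacent pair:
  4–7 m: −αΔT+βΔS = −(1.8 × 10⁻⁴)(-0.3)+(7 × 10⁻⁴)(+5.38) = 3.8 × 10⁻³ → stable
  7–49 m: −αΔT+βΔS = −(1.8 × 10⁻⁴)(-6.2)+(7 × 10⁻⁴)(+1.78) = 2.4 × 10⁻³ → stable
  49–122 m: −αΔT+βΔS = −(1.8 × 10⁻⁴)(-2.8)+(7 × 10⁻⁴)(-0.31) = 2.9 × 10⁻⁴ → stable
  122–224 m: −αΔT+βΔS = −(1.8 × 10⁻⁴)(+6.8)+(7 × 10⁻⁴)(+10.17) = 5.9 × 10⁻³ → stable
Every interval has Δρ > 0: the column is stably stratified throughout.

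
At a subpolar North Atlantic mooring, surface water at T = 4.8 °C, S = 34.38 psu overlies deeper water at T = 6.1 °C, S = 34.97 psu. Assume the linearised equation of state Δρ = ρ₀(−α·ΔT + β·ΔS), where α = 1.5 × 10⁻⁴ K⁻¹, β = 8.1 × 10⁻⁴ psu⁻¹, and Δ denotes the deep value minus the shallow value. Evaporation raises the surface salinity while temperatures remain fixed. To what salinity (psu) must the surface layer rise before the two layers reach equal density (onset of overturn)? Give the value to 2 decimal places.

Neutral buoyancy requires −α(T_deep − T_surf) + β(S_deep − S_surf′) = 0.
S_surf′ = S_deep − (α/β)·ΔT = 34.97 − (1.5 × 10⁻⁴/8.1 × 10⁻⁴)·(+1.3) = 34.7293 psu.
Increase required: 34.7293 − 34.38 = 0.3493 psu.

34.73 psu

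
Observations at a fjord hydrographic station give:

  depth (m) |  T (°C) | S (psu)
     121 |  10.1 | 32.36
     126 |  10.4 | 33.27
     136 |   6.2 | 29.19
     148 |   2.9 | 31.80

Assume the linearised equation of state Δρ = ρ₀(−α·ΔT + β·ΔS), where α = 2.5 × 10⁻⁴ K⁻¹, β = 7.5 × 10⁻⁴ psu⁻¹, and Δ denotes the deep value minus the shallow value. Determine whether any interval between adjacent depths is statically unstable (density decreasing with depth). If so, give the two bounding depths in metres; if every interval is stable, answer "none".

Evaluate Δρ/ρ₀ = −αΔT + βΔS across each adjacent pair:
  121–126 m: −αΔT+βΔS = −(2.5 × 10⁻⁴)(+0.3)+(7.5 × 10⁻⁴)(+0.91) = 6.1 × 10⁻⁴ → stable
  126–136 m: −αΔT+βΔS = −(2.5 × 10⁻⁴)(-4.2)+(7.5 × 10⁻⁴)(-4.08) = -2.0 × 10⁻³ → UNSTABLE
  136–148 m: −αΔT+βΔS = −(2.5 × 10⁻⁴)(-3.3)+(7.5 × 10⁻⁴)(+2.61) = 2.8 × 10⁻³ → stable
The 126–136 m interval has Δρ < 0: lighter water underlies denser water.

126–136 m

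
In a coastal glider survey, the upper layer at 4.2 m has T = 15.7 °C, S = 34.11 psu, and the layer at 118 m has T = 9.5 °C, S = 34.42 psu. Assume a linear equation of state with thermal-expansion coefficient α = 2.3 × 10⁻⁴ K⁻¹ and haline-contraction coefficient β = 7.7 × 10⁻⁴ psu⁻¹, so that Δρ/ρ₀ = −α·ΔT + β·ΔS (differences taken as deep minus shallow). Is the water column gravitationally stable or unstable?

stable

ΔT = 9.5 − 15.7 = -6.2 K and ΔS = 34.42 − 34.11 = +0.31 psu (deep − shallow).
−αΔT = 1.426 × 10⁻³; βΔS = 2.387 × 10⁻⁴; sum Δρ/ρ₀ = 1.6647 × 10⁻³.
Δρ/ρ₀ > 0, so Δρ > 0: deeper water is denser → statically stable.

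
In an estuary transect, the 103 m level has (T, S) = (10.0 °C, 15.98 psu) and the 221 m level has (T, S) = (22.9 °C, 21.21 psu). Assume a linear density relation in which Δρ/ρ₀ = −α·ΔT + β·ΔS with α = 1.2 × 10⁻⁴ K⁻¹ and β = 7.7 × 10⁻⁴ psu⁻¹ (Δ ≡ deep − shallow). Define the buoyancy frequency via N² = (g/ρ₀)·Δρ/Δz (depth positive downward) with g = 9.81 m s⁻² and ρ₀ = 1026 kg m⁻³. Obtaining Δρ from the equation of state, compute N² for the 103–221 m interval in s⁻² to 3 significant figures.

ΔT = +12.9 K, ΔS = +5.23 psu (deep − shallow).
Δρ/ρ₀ = −αΔT + βΔS = -1.548 × 10⁻³ + 4.0271 × 10⁻³ = 2.4791 × 10⁻³, so Δρ ≈ 2.544 kg m⁻³.
N² = (g/ρ₀)·Δρ/Δz = g·(Δρ/ρ₀)/Δz = 9.81 × 2.4791 × 10⁻³ / 118 = 2.0610 × 10⁻⁴ s⁻² ≈ 2.06 × 10⁻⁴ s⁻².

2.06 × 10⁻⁴ s⁻²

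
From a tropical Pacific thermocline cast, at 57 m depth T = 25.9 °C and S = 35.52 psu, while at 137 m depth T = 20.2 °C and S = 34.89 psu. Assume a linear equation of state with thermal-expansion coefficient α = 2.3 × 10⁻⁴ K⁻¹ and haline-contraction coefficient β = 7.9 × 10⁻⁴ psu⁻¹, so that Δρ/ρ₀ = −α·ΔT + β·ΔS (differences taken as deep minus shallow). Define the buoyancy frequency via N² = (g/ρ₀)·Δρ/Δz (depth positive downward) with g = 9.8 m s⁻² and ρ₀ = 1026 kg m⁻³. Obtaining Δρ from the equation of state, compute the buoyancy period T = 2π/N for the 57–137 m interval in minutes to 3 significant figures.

10.5 min

ΔT = -5.7 K, ΔS = -0.63 psu (deep − shallow).
Δρ/ρ₀ = −αΔT + βΔS = 1.311 × 10⁻³ − 4.977 × 10⁻⁴ = 8.133 × 10⁻⁴, so Δρ ≈ 0.8344 kg m⁻³.
N² = (g/ρ₀)·Δρ/Δz = g·(Δρ/ρ₀)/Δz = 9.8 × 8.133 × 10⁻⁴ / 80 = 9.9629 × 10⁻⁵ s⁻².
N = √(9.9629 × 10⁻⁵) = 9.9814 × 10⁻³ rad s⁻¹ → T = 2π/N = 629.49 s = 10.492 min ≈ 10.5 min.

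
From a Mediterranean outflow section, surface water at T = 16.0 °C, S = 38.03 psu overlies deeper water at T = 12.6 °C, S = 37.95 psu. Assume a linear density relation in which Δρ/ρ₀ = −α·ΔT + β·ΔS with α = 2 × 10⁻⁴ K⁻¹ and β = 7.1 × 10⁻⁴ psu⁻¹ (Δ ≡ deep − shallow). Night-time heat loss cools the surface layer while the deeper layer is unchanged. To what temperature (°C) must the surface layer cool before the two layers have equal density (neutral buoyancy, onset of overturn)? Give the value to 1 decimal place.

Neutral buoyancy requires Δρ = 0, i.e. −α(T_deep − T_surf′) + β(S_deep − S_surf) = 0.
T_surf′ = T_deep − (β/α)·ΔS = 12.6 − (7.1 × 10⁻⁴/2 × 10⁻⁴)·(-0.08) = 12.884 °C.
Cooling required: 16.0 − (12.884) = 3.116 °C.

12.9 °C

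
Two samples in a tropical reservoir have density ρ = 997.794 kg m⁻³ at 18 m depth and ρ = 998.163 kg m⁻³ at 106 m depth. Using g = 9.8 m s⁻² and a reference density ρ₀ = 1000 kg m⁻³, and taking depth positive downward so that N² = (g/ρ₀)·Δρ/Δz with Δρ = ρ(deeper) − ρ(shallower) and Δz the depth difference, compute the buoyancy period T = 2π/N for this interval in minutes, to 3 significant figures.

16.3 min

Δρ = 998.163 − 997.794 = 0.369 kg m⁻³ over Δz = 106 − 18 = 88 m.
N² = (9.8/1000) × (0.369/88) = 4.1093 × 10⁻⁵ s⁻².
N = √(4.1093 × 10⁻⁵) = 6.4104 × 10⁻³ rad s⁻¹, so T = 2π/N = 980.15 s = 16.336 min ≈ 16.3 min.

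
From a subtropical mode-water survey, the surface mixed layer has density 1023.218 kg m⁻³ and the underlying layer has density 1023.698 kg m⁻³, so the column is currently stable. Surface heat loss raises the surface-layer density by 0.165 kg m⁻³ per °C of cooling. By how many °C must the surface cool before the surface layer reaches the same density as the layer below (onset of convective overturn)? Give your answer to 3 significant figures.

Density deficit of the surface layer: 1023.698 − 1023.218 = 0.48 kg m⁻³.
Required change = 0.48 / 0.165 = 2.91 °C.

2.91 °C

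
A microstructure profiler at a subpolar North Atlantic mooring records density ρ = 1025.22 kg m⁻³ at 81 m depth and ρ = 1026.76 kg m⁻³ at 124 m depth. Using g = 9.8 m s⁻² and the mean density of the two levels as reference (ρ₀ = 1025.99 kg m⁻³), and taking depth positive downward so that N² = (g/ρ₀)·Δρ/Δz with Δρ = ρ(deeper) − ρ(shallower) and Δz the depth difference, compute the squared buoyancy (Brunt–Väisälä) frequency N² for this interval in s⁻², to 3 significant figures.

3.42 × 10⁻⁴ s⁻²

Δρ = 1026.76 − 1025.22 = 1.54 kg m⁻³ over Δz = 124 − 81 = 43 m.
N² = (9.8/1025.99) × (1.54/43) = 3.4209 × 10⁻⁴ s⁻² ≈ 3.42 × 10⁻⁴ s⁻².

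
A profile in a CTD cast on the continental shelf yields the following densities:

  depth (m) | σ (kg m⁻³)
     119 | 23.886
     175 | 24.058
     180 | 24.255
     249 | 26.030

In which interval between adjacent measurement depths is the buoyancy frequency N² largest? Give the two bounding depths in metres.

Compute the density gradient over each adjacent pair:
  119–175 m: Δρ/Δz = 0.172/56 = 3.1 × 10⁻³ kg m⁻⁴
  175–180 m: Δρ/Δz = 0.197/5 = 0.039 kg m⁻⁴
  180–249 m: Δρ/Δz = 1.775/69 = 0.026 kg m⁻⁴
The largest gradient is in the 175–180 m interval — the pycnocline.

175–180 m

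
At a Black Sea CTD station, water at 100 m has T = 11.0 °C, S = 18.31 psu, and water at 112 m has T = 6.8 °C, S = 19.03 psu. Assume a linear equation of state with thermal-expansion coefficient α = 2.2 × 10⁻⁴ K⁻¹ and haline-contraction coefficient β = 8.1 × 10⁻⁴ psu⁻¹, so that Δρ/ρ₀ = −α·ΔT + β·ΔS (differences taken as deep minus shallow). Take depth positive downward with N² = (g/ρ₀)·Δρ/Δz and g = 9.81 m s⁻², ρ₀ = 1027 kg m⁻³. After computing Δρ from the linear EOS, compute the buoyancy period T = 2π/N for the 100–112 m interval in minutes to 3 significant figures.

2.98 min

ΔT = -4.2 K, ΔS = +0.72 psu (deep − shallow).
Δρ/ρ₀ = −αΔT + βΔS = 9.24 × 10⁻⁴ + 5.832 × 10⁻⁴ = 1.5072 × 10⁻³, so Δρ ≈ 1.548 kg m⁻³.
N² = (g/ρ₀)·Δρ/Δz = g·(Δρ/ρ₀)/Δz = 9.81 × 1.5072 × 10⁻³ / 12 = 1.2321 × 10⁻³ s⁻².
N = √(1.2321 × 10⁻³) = 0.035101 rad s⁻¹ → T = 2π/N = 179.00 s = 2.9833 min ≈ 2.98 min.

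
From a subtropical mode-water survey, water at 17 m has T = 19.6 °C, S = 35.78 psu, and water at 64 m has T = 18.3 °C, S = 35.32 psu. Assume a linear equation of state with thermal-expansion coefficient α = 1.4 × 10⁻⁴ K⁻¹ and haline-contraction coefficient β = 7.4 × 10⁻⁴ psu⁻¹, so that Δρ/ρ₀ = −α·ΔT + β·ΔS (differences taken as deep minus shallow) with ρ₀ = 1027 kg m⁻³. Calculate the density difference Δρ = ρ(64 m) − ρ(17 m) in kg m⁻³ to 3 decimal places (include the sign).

ΔT = -1.3 K, ΔS = -0.46 psu (deep − shallow).
Δρ/ρ₀ = −(1.4 × 10⁻⁴)(-1.3) + (7.4 × 10⁻⁴)(-0.46) = -1.584 × 10⁻⁴.
Δρ = 1027 × (-1.584 × 10⁻⁴) = -0.163 kg m⁻³.
Negative Δρ: lighter below, statically unstable.

-0.163 kg m⁻³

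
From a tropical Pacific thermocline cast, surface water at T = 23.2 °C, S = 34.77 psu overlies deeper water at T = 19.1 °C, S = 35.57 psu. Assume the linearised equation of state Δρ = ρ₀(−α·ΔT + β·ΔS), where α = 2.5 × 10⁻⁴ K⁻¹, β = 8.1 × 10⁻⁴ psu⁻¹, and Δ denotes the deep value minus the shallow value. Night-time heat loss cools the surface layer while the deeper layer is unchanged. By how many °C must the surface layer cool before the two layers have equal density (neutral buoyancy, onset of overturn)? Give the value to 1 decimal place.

Neutral buoyancy requires Δρ = 0, i.e. −α(T_deep − T_surf′) + β(S_deep − S_surf) = 0.
T_surf′ = T_deep − (β/α)·ΔS = 19.1 − (8.1 × 10⁻⁴/2.5 × 10⁻⁴)·(+0.80) = 16.508 °C.
Cooling required: 23.2 − (16.508) = 6.692 °C.

6.7 °C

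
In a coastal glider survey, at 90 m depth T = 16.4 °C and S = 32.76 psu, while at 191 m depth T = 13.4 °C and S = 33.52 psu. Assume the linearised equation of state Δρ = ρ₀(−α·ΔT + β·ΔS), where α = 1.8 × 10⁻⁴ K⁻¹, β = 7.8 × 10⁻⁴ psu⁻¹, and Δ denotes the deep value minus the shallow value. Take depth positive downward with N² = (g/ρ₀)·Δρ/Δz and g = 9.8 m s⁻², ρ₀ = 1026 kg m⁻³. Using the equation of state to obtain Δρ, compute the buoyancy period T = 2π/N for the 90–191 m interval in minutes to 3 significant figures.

ΔT = -3.0 K, ΔS = +0.76 psu (deep − shallow).
Δρ/ρ₀ = −αΔT + βΔS = 5.40 × 10⁻⁴ + 5.928 × 10⁻⁴ = 1.1328 × 10⁻³, so Δρ ≈ 1.162 kg m⁻³.
N² = (g/ρ₀)·Δρ/Δz = g·(Δρ/ρ₀)/Δz = 9.8 × 1.1328 × 10⁻³ / 101 = 1.0992 × 10⁻⁴ s⁻².
N = √(1.0992 × 10⁻⁴) = 0.010484 rad s⁻¹ → T = 2π/N = 599.31 s = 9.9885 min ≈ 9.99 min.

9.99 min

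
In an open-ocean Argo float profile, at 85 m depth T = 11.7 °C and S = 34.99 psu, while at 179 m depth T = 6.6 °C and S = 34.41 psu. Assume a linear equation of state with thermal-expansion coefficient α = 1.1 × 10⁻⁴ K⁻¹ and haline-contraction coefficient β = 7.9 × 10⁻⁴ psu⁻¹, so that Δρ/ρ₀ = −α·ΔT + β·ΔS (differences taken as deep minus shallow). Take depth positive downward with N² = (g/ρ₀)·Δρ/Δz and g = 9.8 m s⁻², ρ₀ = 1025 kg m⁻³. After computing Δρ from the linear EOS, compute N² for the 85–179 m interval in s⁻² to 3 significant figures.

ΔT = -5.1 K, ΔS = -0.58 psu (deep − shallow).
Δρ/ρ₀ = −αΔT + βΔS = 5.61 × 10⁻⁴ − 4.582 × 10⁻⁴ = 1.028 × 10⁻⁴, so Δρ ≈ 0.1054 kg m⁻³.
N² = (g/ρ₀)·Δρ/Δz = g·(Δρ/ρ₀)/Δz = 9.8 × 1.028 × 10⁻⁴ / 94 = 1.0717 × 10⁻⁵ s⁻² ≈ 1.07 × 10⁻⁵ s⁻².

1.07 × 10⁻⁵ s⁻²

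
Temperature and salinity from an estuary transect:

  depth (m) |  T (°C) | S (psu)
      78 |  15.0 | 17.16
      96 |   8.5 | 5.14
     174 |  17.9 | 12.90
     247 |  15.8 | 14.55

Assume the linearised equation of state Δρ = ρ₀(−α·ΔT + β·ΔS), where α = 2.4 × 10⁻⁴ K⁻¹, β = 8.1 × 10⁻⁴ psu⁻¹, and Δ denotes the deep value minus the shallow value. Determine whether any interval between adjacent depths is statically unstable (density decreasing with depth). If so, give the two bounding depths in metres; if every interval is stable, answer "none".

78–96 m

Evaluate Δρ/ρ₀ = −αΔT + βΔS across each adjacent pair:
  78–96 m: −αΔT+βΔS = −(2.4 × 10⁻⁴)(-6.5)+(8.1 × 10⁻⁴)(-12.02) = -8.2 × 10⁻³ → UNSTABLE
  96–174 m: −αΔT+βΔS = −(2.4 × 10⁻⁴)(+9.4)+(8.1 × 10⁻⁴)(+7.76) = 4.0 × 10⁻³ → stable
  174–247 m: −αΔT+βΔS = −(2.4 × 10⁻⁴)(-2.1)+(8.1 × 10⁻⁴)(+1.65) = 1.8 × 10⁻³ → stable
The 78–96 m interval has Δρ < 0: lighter water underlies denser water.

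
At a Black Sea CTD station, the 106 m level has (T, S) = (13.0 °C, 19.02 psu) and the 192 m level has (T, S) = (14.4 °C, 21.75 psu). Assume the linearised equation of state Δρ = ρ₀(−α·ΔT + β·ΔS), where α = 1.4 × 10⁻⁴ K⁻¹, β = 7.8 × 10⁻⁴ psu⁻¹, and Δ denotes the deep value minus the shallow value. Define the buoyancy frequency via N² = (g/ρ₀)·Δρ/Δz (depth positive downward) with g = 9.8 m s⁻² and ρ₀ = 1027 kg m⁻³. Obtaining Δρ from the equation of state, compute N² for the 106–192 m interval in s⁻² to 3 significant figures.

ΔT = +1.4 K, ΔS = +2.73 psu (deep − shallow).
Δρ/ρ₀ = −αΔT + βΔS = -1.96 × 10⁻⁴ + 2.1294 × 10⁻³ = 1.9334 × 10⁻³, so Δρ ≈ 1.986 kg m⁻³.
N² = (g/ρ₀)·Δρ/Δz = g·(Δρ/ρ₀)/Δz = 9.8 × 1.9334 × 10⁻³ / 86 = 2.2032 × 10⁻⁴ s⁻² ≈ 2.20 × 10⁻⁴ s⁻².

2.20 × 10⁻⁴ s⁻²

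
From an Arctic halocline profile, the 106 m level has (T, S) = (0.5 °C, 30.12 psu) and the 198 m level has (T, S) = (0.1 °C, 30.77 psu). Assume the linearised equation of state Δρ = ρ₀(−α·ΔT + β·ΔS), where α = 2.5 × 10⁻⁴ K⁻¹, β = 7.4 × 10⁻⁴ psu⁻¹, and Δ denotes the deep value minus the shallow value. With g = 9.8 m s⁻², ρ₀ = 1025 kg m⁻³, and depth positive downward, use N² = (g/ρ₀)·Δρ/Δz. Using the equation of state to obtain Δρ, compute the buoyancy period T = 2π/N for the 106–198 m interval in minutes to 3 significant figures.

13.3 min

ΔT = -0.4 K, ΔS = +0.65 psu (deep − shallow).
Δρ/ρ₀ = −αΔT + βΔS = 1.00 × 10⁻⁴ + 4.81 × 10⁻⁴ = 5.81 × 10⁻⁴, so Δρ ≈ 0.5955 kg m⁻³.
N² = (g/ρ₀)·Δρ/Δz = g·(Δρ/ρ₀)/Δz = 9.8 × 5.81 × 10⁻⁴ / 92 = 6.1889 × 10⁻⁵ s⁻².
N = √(6.1889 × 10⁻⁵) = 7.8670 × 10⁻³ rad s⁻¹ → T = 2π/N = 798.68 s = 13.311 min ≈ 13.3 min.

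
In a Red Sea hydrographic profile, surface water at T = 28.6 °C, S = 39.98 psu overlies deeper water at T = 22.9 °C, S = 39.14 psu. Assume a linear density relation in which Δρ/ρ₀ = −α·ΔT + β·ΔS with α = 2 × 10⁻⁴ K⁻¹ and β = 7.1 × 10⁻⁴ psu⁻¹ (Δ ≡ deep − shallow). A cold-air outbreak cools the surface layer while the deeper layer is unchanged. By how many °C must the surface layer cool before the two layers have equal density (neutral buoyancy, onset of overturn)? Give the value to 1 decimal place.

2.7 °C

Neutral buoyancy requires Δρ = 0, i.e. −α(T_deep − T_surf′) + β(S_deep − S_surf) = 0.
T_surf′ = T_deep − (β/α)·ΔS = 22.9 − (7.1 × 10⁻⁴/2 × 10⁻⁴)·(-0.84) = 25.882 °C.
Cooling required: 28.6 − (25.882) = 2.718 °C.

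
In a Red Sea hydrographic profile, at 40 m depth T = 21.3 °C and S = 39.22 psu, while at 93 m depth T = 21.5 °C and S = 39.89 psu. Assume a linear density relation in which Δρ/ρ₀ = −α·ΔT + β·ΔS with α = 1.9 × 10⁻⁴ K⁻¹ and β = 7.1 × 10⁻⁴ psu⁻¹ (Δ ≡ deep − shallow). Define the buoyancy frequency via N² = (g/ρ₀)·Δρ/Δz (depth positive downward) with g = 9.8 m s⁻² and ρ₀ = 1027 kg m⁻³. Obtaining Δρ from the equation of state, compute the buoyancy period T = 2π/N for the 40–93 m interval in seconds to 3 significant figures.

ΔT = +0.2 K, ΔS = +0.67 psu (deep − shallow).
Δρ/ρ₀ = −αΔT + βΔS = -3.80 × 10⁻⁵ + 4.757 × 10⁻⁴ = 4.377 × 10⁻⁴, so Δρ ≈ 0.4495 kg m⁻³.
N² = (g/ρ₀)·Δρ/Δz = g·(Δρ/ρ₀)/Δz = 9.8 × 4.377 × 10⁻⁴ / 53 = 8.0933 × 10⁻⁵ s⁻².
N = √(8.0933 × 10⁻⁵) = 8.9963 × 10⁻³ rad s⁻¹ → T = 2π/N = 698.42 s ≈ 698 s.

698 s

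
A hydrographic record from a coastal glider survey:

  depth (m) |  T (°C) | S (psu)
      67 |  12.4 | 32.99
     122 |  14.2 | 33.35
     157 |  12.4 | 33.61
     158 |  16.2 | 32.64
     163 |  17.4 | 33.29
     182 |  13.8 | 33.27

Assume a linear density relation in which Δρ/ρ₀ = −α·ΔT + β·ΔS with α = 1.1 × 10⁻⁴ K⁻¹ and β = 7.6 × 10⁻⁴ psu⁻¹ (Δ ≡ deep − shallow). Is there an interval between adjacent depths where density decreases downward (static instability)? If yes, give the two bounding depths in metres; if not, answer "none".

Evaluate Δρ/ρ₀ = −αΔT + βΔS across each adjacent pair:
  67–122 m: −αΔT+βΔS = −(1.1 × 10⁻⁴)(+1.8)+(7.6 × 10⁻⁴)(+0.36) = 7.6 × 10⁻⁵ → stable
  122–157 m: −αΔT+βΔS = −(1.1 × 10⁻⁴)(-1.8)+(7.6 × 10⁻⁴)(+0.26) = 4.0 × 10⁻⁴ → stable
  157–158 m: −αΔT+βΔS = −(1.1 × 10⁻⁴)(+3.8)+(7.6 × 10⁻⁴)(-0.97) = -1.2 × 10⁻³ → UNSTABLE
  158–163 m: −αΔT+βΔS = −(1.1 × 10⁻⁴)(+1.2)+(7.6 × 10⁻⁴)(+0.65) = 3.6 × 10⁻⁴ → stable
  163–182 m: −αΔT+βΔS = −(1.1 × 10⁻⁴)(-3.6)+(7.6 × 10⁻⁴)(-0.02) = 3.8 × 10⁻⁴ → stable
The 157–158 m interval has Δρ < 0: lighter water underlies denser water.

157–158 m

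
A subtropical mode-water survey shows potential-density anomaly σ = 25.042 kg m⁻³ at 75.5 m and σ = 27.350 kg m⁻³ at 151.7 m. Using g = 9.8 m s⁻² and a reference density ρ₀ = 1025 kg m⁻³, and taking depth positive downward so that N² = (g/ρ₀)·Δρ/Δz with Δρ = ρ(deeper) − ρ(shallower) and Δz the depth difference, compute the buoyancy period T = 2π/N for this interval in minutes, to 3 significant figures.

Δρ = 1027.350 − 1025.042 = 2.308 kg m⁻³ over Δz = 151.7 − 75.5 = 76.2 m.
N² = (9.8/1025) × (2.308/76.2) = 2.8959 × 10⁻⁴ s⁻².
N = √(2.8959 × 10⁻⁴) = 0.017017 rad s⁻¹, so T = 2π/N = 369.23 s = 6.1538 min ≈ 6.15 min.

6.15 min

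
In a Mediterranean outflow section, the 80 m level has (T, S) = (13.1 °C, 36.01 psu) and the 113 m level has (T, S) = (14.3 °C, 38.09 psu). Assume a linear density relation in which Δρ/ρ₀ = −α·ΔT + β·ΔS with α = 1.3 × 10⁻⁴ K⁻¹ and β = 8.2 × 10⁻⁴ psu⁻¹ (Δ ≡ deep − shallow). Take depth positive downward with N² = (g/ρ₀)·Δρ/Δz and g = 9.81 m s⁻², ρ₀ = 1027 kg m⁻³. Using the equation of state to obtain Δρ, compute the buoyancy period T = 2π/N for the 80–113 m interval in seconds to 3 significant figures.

293 s

ΔT = +1.2 K, ΔS = +2.08 psu (deep − shallow).
Δρ/ρ₀ = −αΔT + βΔS = -1.56 × 10⁻⁴ + 1.7056 × 10⁻³ = 1.5496 × 10⁻³, so Δρ ≈ 1.591 kg m⁻³.
N² = (g/ρ₀)·Δρ/Δz = g·(Δρ/ρ₀)/Δz = 9.81 × 1.5496 × 10⁻³ / 33 = 4.6065 × 10⁻⁴ s⁻².
N = √(4.6065 × 10⁻⁴) = 0.021463 rad s⁻¹ → T = 2π/N = 292.74 s ≈ 293 s.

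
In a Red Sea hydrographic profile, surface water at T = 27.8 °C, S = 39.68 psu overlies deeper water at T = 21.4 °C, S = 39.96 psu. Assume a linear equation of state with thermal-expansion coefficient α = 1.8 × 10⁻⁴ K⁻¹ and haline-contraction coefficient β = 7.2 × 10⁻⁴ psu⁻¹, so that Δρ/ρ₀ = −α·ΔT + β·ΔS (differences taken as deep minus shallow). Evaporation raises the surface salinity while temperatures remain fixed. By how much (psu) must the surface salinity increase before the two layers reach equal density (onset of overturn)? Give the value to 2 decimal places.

1.88 psu

Neutral buoyancy requires −α(T_deep − T_surf) + β(S_deep − S_surf′) = 0.
S_surf′ = S_deep − (α/β)·ΔT = 39.96 − (1.8 × 10⁻⁴/7.2 × 10⁻⁴)·(-6.4) = 41.5600 psu.
Increase required: 41.5600 − 39.68 = 1.8800 psu.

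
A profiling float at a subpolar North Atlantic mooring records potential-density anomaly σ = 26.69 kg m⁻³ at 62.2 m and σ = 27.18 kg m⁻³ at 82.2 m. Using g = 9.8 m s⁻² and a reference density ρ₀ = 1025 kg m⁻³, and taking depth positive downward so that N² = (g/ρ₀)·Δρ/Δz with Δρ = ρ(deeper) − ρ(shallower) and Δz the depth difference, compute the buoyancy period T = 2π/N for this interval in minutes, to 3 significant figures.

Δρ = 1027.18 − 1026.69 = 0.49 kg m⁻³ over Δz = 82.2 − 62.2 = 20 m.
N² = (9.8/1025) × (0.49/20) = 2.3424 × 10⁻⁴ s⁻².
N = √(2.3424 × 10⁻⁴) = 0.015305 rad s⁻¹, so T = 2π/N = 410.53 s = 6.8422 min ≈ 6.84 min.
Since Δρ > 0 the layer is stably stratified.

6.84 min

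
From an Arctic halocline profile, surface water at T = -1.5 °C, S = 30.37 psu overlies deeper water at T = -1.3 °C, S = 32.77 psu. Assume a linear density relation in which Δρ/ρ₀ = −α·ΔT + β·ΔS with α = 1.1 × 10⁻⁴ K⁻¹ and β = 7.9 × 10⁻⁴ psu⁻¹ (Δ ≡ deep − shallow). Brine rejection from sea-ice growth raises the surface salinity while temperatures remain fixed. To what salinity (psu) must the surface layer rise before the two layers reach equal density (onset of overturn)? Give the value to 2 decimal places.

32.74 psu

Neutral buoyancy requires −α(T_deep − T_surf) + β(S_deep − S_surf′) = 0.
S_surf′ = S_deep − (α/β)·ΔT = 32.77 − (1.1 × 10⁻⁴/7.9 × 10⁻⁴)·(+0.2) = 32.7422 psu.
Increase required: 32.7422 − 30.37 = 2.3722 psu.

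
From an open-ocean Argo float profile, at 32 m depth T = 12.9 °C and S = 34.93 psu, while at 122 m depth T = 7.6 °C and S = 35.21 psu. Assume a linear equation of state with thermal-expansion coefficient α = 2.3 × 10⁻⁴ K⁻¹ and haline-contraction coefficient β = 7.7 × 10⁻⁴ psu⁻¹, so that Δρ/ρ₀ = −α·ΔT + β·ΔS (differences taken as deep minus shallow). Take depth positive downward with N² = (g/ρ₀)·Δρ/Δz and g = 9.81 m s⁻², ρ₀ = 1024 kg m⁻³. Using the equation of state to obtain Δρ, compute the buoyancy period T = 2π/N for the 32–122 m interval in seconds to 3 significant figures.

ΔT = -5.3 K, ΔS = +0.28 psu (deep − shallow).
Δρ/ρ₀ = −αΔT + βΔS = 1.219 × 10⁻³ + 2.156 × 10⁻⁴ = 1.4346 × 10⁻³, so Δρ ≈ 1.469 kg m⁻³.
N² = (g/ρ₀)·Δρ/Δz = g·(Δρ/ρ₀)/Δz = 9.81 × 1.4346 × 10⁻³ / 90 = 1.5637 × 10⁻⁴ s⁻².
N = √(1.5637 × 10⁻⁴) = 0.012505 rad s⁻¹ → T = 2π/N = 502.45 s ≈ 502 s.

502 s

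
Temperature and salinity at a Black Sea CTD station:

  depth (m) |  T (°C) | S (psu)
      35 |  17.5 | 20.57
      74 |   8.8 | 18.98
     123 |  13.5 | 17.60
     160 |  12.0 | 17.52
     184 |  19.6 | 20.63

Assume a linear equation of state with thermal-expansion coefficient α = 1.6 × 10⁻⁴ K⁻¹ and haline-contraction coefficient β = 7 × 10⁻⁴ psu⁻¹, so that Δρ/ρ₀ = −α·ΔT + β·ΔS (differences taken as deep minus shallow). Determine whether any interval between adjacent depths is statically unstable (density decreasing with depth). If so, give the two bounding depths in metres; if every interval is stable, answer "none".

Evaluate Δρ/ρ₀ = −αΔT + βΔS across each adjacent pair:
  35–74 m: −αΔT+βΔS = −(1.6 × 10⁻⁴)(-8.7)+(7 × 10⁻⁴)(-1.59) = 2.8 × 10⁻⁴ → stable
  74–123 m: −αΔT+βΔS = −(1.6 × 10⁻⁴)(+4.7)+(7 × 10⁻⁴)(-1.38) = -1.7 × 10⁻³ → UNSTABLE
  123–160 m: −αΔT+βΔS = −(1.6 × 10⁻⁴)(-1.5)+(7 × 10⁻⁴)(-0.08) = 1.8 × 10⁻⁴ → stable
  160–184 m: −αΔT+βΔS = −(1.6 × 10⁻⁴)(+7.6)+(7 × 10⁻⁴)(+3.11) = 9.6 × 10⁻⁴ → stable
The 74–123 m interval has Δρ < 0: lighter water underlies denser water.

74–123 m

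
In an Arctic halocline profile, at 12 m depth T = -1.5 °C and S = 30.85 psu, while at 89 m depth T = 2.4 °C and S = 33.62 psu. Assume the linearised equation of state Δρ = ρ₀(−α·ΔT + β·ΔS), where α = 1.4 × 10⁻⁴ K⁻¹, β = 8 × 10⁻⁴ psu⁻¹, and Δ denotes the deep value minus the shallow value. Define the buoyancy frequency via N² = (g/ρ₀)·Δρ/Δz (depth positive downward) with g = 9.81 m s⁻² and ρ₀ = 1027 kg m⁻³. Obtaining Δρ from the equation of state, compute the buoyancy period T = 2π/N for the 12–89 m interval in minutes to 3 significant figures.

7.18 min

ΔT = +3.9 K, ΔS = +2.77 psu (deep − shallow).
Δρ/ρ₀ = −αΔT + βΔS = -5.46 × 10⁻⁴ + 2.216 × 10⁻³ = 1.67 × 10⁻³, so Δρ ≈ 1.715 kg m⁻³.
N² = (g/ρ₀)·Δρ/Δz = g·(Δρ/ρ₀)/Δz = 9.81 × 1.67 × 10⁻³ / 77 = 2.1276 × 10⁻⁴ s⁻².
N = √(2.1276 × 10⁻⁴) = 0.014586 rad s⁻¹ → T = 2π/N = 430.77 s = 7.1795 min ≈ 7.18 min.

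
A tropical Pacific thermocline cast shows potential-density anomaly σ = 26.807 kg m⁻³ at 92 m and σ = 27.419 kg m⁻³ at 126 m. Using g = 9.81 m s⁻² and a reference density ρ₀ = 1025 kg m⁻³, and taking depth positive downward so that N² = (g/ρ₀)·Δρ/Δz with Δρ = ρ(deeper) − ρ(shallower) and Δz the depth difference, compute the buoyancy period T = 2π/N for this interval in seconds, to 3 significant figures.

Δρ = 1027.419 − 1026.807 = 0.612 kg m⁻³ over Δz = 126 − 92 = 34 m.
N² = (9.81/1025) × (0.612/34) = 1.7227 × 10⁻⁴ s⁻².
N = √(1.7227 × 10⁻⁴) = 0.013125 rad s⁻¹, so T = 2π/N = 478.72 s ≈ 479 s.

479 s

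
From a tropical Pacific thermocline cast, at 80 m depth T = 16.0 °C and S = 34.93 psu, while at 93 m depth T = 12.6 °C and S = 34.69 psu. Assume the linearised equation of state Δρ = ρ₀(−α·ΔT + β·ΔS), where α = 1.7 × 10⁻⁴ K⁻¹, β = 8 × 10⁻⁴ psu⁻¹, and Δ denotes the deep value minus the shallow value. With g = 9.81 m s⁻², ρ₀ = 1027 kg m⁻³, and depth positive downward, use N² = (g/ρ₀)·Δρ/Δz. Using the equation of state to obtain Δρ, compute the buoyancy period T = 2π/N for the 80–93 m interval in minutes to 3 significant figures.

ΔT = -3.4 K, ΔS = -0.24 psu (deep − shallow).
Δρ/ρ₀ = −αΔT + βΔS = 5.78 × 10⁻⁴ − 1.92 × 10⁻⁴ = 3.86 × 10⁻⁴, so Δρ ≈ 0.3964 kg m⁻³.
N² = (g/ρ₀)·Δρ/Δz = g·(Δρ/ρ₀)/Δz = 9.81 × 3.86 × 10⁻⁴ / 13 = 2.9128 × 10⁻⁴ s⁻².
N = √(2.9128 × 10⁻⁴) = 0.017067 rad s⁻¹ → T = 2π/N = 368.15 s = 6.1358 min ≈ 6.14 min.

6.14 min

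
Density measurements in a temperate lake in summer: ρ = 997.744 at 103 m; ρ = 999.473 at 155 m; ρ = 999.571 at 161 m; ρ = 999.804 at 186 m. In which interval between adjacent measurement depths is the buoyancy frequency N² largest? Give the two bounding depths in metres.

103–155 m

Compute the density gradient over each adjacent pair:
  103–155 m: Δρ/Δz = 1.729/52 = 0.033 kg m⁻⁴
  155–161 m: Δρ/Δz = 0.098/6 = 0.016 kg m⁻⁴
  161–186 m: Δρ/Δz = 0.233/25 = 9.3 × 10⁻³ kg m⁻⁴
The largest gradient is in the 103–155 m interval — the pycnocline.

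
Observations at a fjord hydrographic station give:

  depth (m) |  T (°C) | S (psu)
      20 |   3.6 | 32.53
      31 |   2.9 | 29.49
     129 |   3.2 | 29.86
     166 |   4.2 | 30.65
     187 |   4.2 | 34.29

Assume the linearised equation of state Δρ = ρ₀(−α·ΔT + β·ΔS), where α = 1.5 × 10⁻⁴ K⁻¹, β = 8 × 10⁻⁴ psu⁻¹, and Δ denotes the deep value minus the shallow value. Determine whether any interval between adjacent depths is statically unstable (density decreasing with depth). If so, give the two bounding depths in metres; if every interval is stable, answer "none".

20–31 m

Evaluate Δρ/ρ₀ = −αΔT + βΔS across each adjacent pair:
  20–31 m: −αΔT+βΔS = −(1.5 × 10⁻⁴)(-0.7)+(8 × 10⁻⁴)(-3.04) = -2.3 × 10⁻³ → UNSTABLE
  31–129 m: −αΔT+βΔS = −(1.5 × 10⁻⁴)(+0.3)+(8 × 10⁻⁴)(+0.37) = 2.5 × 10⁻⁴ → stable
  129–166 m: −αΔT+βΔS = −(1.5 × 10⁻⁴)(+1.0)+(8 × 10⁻⁴)(+0.79) = 4.8 × 10⁻⁴ → stable
  166–187 m: −αΔT+βΔS = −(1.5 × 10⁻⁴)(+0.0)+(8 × 10⁻⁴)(+3.64) = 2.9 × 10⁻³ → stable
The 20–31 m interval has Δρ < 0: lighter water underlies denser water.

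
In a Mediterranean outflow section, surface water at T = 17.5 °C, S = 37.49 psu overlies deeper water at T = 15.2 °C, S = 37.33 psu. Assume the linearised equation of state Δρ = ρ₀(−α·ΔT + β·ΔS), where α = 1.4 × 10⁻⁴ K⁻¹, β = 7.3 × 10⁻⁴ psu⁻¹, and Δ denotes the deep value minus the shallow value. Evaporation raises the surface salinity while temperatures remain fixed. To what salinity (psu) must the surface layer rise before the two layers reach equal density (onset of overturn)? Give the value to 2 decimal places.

37.77 psu

Neutral buoyancy requires −α(T_deep − T_surf) + β(S_deep − S_surf′) = 0.
S_surf′ = S_deep − (α/β)·ΔT = 37.33 − (1.4 × 10⁻⁴/7.3 × 10⁻⁴)·(-2.3) = 37.7711 psu.
Increase required: 37.7711 − 37.49 = 0.2811 psu.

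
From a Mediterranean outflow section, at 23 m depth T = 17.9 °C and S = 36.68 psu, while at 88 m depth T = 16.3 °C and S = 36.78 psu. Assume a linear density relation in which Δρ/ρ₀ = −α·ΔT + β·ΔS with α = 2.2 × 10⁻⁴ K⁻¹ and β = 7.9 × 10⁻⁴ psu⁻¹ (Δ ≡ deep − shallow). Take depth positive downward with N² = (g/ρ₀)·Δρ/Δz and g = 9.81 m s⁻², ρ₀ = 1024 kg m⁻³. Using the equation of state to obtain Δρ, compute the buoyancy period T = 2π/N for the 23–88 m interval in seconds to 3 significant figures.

779 s

ΔT = -1.6 K, ΔS = +0.10 psu (deep − shallow).
Δρ/ρ₀ = −αΔT + βΔS = 3.52 × 10⁻⁴ + 7.90 × 10⁻⁵ = 4.31 × 10⁻⁴, so Δρ ≈ 0.4413 kg m⁻³.
N² = (g/ρ₀)·Δρ/Δz = g·(Δρ/ρ₀)/Δz = 9.81 × 4.31 × 10⁻⁴ / 65 = 6.5048 × 10⁻⁵ s⁻².
N = √(6.5048 × 10⁻⁵) = 8.0652 × 10⁻³ rad s⁻¹ → T = 2π/N = 779.05 s ≈ 779 s.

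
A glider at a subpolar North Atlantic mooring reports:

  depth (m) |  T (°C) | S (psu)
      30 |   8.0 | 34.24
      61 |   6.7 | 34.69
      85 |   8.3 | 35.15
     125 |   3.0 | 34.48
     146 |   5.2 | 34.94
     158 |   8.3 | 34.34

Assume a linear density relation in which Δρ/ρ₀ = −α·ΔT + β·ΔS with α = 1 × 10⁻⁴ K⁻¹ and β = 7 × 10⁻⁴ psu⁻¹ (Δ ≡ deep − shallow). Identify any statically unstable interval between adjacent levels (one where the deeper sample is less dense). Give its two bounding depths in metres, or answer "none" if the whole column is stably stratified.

Evaluate Δρ/ρ₀ = −αΔT + βΔS across each adjacent pair:
  30–61 m: −αΔT+βΔS = −(1 × 10⁻⁴)(-1.3)+(7 × 10⁻⁴)(+0.45) = 4.5 × 10⁻⁴ → stable
  61–85 m: −αΔT+βΔS = −(1 × 10⁻⁴)(+1.6)+(7 × 10⁻⁴)(+0.46) = 1.6 × 10⁻⁴ → stable
  85–125 m: −αΔT+βΔS = −(1 × 10⁻⁴)(-5.3)+(7 × 10⁻⁴)(-0.67) = 6.1 × 10⁻⁵ → stable
  125–146 m: −αΔT+βΔS = −(1 × 10⁻⁴)(+2.2)+(7 × 10⁻⁴)(+0.46) = 1.0 × 10⁻⁴ → stable
  146–158 m: −αΔT+βΔS = −(1 × 10⁻⁴)(+3.1)+(7 × 10⁻⁴)(-0.60) = -7.3 × 10⁻⁴ → UNSTABLE
The 146–158 m interval has Δρ < 0: lighter water underlies denser water.

146–158 m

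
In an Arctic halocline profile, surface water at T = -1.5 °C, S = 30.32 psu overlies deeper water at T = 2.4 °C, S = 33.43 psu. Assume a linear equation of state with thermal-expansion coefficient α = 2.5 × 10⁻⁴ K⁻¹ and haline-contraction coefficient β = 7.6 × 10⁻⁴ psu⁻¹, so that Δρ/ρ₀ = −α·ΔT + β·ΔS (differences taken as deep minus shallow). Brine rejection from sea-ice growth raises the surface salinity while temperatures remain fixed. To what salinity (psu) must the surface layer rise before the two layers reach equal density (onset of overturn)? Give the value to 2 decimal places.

32.15 psu

Neutral buoyancy requires −α(T_deep − T_surf) + β(S_deep − S_surf′) = 0.
S_surf′ = S_deep − (α/β)·ΔT = 33.43 − (2.5 × 10⁻⁴/7.6 × 10⁻⁴)·(+3.9) = 32.1471 psu.
Increase required: 32.1471 − 30.32 = 1.8271 psu.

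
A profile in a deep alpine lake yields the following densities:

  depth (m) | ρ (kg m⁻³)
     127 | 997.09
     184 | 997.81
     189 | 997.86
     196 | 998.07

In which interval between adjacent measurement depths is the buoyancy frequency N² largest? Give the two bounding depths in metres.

189–196 m

Compute the density gradient over each adjacent pair:
  127–184 m: Δρ/Δz = 0.72/57 = 0.013 kg m⁻⁴
  184–189 m: Δρ/Δz = 0.05/5 = 0.010 kg m⁻⁴
  189–196 m: Δρ/Δz = 0.21/7 = 0.030 kg m⁻⁴
The largest gradient is in the 189–196 m interval — the pycnocline.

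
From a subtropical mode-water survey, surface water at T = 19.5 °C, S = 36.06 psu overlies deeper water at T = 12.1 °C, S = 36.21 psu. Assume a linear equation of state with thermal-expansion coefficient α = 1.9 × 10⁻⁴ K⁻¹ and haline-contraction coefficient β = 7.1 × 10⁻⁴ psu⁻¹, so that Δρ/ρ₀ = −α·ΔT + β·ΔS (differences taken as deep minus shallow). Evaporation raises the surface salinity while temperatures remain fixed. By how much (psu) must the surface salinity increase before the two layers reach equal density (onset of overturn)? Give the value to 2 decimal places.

Neutral buoyancy requires −α(T_deep − T_surf) + β(S_deep − S_surf′) = 0.
S_surf′ = S_deep − (α/β)·ΔT = 36.21 − (1.9 × 10⁻⁴/7.1 × 10⁻⁴)·(-7.4) = 38.1903 psu.
Increase required: 38.1903 − 36.06 = 2.1303 psu.

2.13 psu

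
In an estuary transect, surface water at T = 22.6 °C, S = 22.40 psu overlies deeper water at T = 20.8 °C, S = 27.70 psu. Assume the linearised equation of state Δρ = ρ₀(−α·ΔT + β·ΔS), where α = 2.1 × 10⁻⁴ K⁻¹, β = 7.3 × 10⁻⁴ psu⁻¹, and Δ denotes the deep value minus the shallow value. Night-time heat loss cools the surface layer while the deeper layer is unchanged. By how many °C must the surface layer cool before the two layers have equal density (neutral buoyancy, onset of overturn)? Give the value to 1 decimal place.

Neutral buoyancy requires Δρ = 0, i.e. −α(T_deep − T_surf′) + β(S_deep − S_surf) = 0.
T_surf′ = T_deep − (β/α)·ΔS = 20.8 − (7.3 × 10⁻⁴/2.1 × 10⁻⁴)·(+5.30) = 2.376 °C.
Cooling required: 22.6 − (2.376) = 20.224 °C.

20.2 °C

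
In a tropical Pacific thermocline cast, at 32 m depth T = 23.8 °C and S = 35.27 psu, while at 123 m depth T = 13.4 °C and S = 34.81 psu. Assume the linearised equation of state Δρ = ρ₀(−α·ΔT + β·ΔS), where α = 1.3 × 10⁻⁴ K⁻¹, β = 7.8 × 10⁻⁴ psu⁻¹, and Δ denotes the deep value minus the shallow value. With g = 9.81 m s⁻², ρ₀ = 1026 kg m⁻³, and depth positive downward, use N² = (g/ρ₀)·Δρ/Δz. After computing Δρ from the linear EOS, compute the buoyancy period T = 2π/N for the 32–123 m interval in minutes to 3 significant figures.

ΔT = -10.4 K, ΔS = -0.46 psu (deep − shallow).
Δρ/ρ₀ = −αΔT + βΔS = 1.352 × 10⁻³ − 3.588 × 10⁻⁴ = 9.932 × 10⁻⁴, so Δρ ≈ 1.019 kg m⁻³.
N² = (g/ρ₀)·Δρ/Δz = g·(Δρ/ρ₀)/Δz = 9.81 × 9.932 × 10⁻⁴ / 91 = 1.0707 × 10⁻⁴ s⁻².
N = √(1.0707 × 10⁻⁴) = 0.010347 rad s⁻¹ → T = 2π/N = 607.25 s = 10.121 min ≈ 10.1 min.

10.1 min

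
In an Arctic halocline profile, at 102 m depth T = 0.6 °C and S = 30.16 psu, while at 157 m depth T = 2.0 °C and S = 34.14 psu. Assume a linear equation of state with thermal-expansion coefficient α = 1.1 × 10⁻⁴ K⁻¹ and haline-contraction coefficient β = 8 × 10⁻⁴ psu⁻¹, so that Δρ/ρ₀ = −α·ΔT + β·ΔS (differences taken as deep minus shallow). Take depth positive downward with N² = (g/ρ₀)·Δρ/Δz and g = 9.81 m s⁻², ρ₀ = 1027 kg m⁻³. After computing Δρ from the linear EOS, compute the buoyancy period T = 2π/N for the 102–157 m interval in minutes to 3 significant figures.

ΔT = +1.4 K, ΔS = +3.98 psu (deep − shallow).
Δρ/ρ₀ = −αΔT + βΔS = -1.54 × 10⁻⁴ + 3.184 × 10⁻³ = 3.03 × 10⁻³, so Δρ ≈ 3.112 kg m⁻³.
N² = (g/ρ₀)·Δρ/Δz = g·(Δρ/ρ₀)/Δz = 9.81 × 3.03 × 10⁻³ / 55 = 5.4044 × 10⁻⁴ s⁻².
N = √(5.4044 × 10⁻⁴) = 0.023247 rad s⁻¹ → T = 2π/N = 270.28 s = 4.5047 min ≈ 4.50 min.

4.50 min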